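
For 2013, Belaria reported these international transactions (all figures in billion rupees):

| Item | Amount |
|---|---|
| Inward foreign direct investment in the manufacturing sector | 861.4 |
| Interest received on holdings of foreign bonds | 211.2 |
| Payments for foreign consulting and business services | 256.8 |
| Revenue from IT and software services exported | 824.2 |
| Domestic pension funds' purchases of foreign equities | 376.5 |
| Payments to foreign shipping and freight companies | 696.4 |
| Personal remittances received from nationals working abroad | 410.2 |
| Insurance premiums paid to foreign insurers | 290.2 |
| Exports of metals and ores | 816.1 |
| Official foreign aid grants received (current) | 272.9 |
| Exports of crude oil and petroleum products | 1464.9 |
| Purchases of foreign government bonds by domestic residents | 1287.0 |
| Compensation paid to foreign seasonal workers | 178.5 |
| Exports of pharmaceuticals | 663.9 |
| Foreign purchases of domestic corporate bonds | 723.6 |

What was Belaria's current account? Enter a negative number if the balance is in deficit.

3241.5

Goods: 1464.9 + 816.1 + 663.9 = 2944.9
Services: -290.2 - 256.8 + 824.2 - 696.4 = -419.2
Primary income: -178.5 + 211.2 = 32.7
Secondary income: 410.2 + 272.9 = 683.1
Current account = 2944.9 + (-419.2) + 32.7 + 683.1 = 3241.5
(Excluded from the current account — financial account: inward foreign direct investment in the manufacturing sector 861.4, domestic pension funds' purchases of foreign equities 376.5, purchases of foreign government bonds by domestic residents 1287.0, foreign purchases of domestic corporate bonds 723.6.)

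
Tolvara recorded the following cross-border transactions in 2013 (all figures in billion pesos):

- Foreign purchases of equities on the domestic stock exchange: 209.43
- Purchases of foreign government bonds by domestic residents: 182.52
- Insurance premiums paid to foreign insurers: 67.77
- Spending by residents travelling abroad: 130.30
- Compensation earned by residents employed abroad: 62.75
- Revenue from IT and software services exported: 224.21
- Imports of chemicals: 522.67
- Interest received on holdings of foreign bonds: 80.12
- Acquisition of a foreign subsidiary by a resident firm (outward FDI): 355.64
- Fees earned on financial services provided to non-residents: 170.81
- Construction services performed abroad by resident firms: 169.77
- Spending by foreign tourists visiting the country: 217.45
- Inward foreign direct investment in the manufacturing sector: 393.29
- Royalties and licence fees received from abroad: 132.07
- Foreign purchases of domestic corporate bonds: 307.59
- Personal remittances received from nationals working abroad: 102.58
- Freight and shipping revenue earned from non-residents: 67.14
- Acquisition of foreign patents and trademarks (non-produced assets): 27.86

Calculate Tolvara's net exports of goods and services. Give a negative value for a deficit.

260.71

Goods: -522.67
Services: 67.14 + 217.45 + 224.21 + 169.77 - 130.30 - 67.77 + 170.81 + 132.07 = 783.38
Trade balance = -522.67 + 783.38 = 260.71
(Excluded from the trade balance — financial account: foreign purchases of equities on the domestic stock exchange 209.43, purchases of foreign government bonds by domestic residents 182.52, acquisition of a foreign subsidiary by a resident firm (outward FDI) 355.64, inward foreign direct investment in the manufacturing sector 393.29, foreign purchases of domestic corporate bonds 307.59; primary income: compensation earned by residents employed abroad 62.75, interest received on holdings of foreign bonds 80.12; secondary income: personal remittances received from nationals working abroad 102.58; capital account: acquisition of foreign patents and trademarks (non-produced assets) 27.86.)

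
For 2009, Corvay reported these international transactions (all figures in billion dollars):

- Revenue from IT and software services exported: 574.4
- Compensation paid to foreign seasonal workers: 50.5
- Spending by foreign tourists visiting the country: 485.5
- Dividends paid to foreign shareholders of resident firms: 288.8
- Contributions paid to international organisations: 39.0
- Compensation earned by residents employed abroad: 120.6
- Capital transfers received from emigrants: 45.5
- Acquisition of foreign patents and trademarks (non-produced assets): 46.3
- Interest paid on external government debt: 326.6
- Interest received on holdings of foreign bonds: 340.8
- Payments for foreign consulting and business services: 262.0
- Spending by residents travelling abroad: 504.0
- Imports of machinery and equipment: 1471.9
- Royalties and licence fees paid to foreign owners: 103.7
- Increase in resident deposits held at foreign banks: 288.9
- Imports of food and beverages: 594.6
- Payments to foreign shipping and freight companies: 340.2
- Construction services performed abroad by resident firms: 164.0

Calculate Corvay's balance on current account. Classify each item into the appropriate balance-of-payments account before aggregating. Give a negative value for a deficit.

Goods: -1471.9 - 594.6 = -2066.5
Services: -340.2 + 485.5 - 262.0 - 103.7 + 574.4 + 164.0 - 504.0 = 14.0
Primary income: -326.6 + 120.6 + 340.8 - 288.8 - 50.5 = -204.5
Secondary income: -39.0
Current account = (-2066.5) + 14.0 + (-204.5) + (-39.0) = -2296.0
(Excluded from the current account — capital account: capital transfers received from emigrants 45.5, acquisition of foreign patents and trademarks (non-produced assets) 46.3; financial account: increase in resident deposits held at foreign banks 288.9.)

-2296.0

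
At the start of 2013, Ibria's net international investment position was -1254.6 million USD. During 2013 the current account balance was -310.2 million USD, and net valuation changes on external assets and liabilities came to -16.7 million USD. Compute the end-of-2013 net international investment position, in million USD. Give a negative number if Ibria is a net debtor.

-1581.5

Change in NIIP = current account + net valuation change = -310.2 + (-16.7) = -326.9
End-of-year NIIP = -1254.6 + (-326.9) = -1581.5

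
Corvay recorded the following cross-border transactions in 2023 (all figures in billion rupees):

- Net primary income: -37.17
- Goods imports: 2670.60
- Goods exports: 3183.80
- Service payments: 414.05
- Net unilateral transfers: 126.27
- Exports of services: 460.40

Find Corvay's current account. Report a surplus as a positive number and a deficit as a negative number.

648.65

Goods balance = 3183.80 - 2670.60 = 513.20
Services balance = 460.40 - 414.05 = 46.35
Trade balance (goods + services) = 513.20 + 46.35 = 559.55
Net primary income = -37.17
Net secondary income = 126.27
Current account = 559.55 + (-37.17) + 126.27 = 648.65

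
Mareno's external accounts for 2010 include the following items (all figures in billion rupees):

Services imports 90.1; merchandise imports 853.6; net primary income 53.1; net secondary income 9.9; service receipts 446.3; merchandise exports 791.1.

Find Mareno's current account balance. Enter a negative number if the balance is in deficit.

Goods balance = 791.1 - 853.6 = -62.5
Services balance = 446.3 - 90.1 = 356.2
Trade balance (goods + services) = -62.5 + 356.2 = 293.7
Net primary income = 53.1
Net secondary income = 9.9
Current account = 293.7 + 53.1 + 9.9 = 356.7

356.7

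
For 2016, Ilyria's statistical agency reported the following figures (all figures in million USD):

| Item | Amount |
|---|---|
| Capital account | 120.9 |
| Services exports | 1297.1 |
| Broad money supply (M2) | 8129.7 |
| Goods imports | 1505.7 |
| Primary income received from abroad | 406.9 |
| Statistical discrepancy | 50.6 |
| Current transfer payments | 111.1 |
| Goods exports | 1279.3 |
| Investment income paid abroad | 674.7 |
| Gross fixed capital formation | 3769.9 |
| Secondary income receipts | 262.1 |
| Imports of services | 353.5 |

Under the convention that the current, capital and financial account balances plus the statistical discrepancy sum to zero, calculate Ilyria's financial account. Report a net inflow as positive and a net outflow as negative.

-771.9

Goods balance = 1279.3 - 1505.7 = -226.4
Services balance = 1297.1 - 353.5 = 943.6
Trade balance (goods + services) = -226.4 + 943.6 = 717.2
Net primary income = 406.9 - 674.7 = -267.8
Net secondary income = 262.1 - 111.1 = 151.0
Current account = 717.2 + (-267.8) + 151.0 = 600.4
Financial account = -(600.4 + 120.9 + 50.6) = -771.9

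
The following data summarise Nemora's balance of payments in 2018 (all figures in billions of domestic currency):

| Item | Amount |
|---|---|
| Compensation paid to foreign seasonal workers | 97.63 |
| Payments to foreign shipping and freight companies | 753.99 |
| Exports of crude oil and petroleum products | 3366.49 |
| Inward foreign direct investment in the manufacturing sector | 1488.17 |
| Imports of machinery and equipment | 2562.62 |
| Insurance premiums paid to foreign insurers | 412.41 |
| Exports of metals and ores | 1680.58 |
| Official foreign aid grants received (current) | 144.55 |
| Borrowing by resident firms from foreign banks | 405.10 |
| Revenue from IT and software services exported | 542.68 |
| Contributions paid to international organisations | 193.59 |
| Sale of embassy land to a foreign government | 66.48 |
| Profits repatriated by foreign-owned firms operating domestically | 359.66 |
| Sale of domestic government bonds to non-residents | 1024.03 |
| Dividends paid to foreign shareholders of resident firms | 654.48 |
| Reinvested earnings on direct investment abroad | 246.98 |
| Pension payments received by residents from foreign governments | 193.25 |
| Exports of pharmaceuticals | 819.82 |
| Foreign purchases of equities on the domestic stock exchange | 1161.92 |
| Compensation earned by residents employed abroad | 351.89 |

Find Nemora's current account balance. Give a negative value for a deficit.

2311.86

Goods: 819.82 + 3366.49 - 2562.62 + 1680.58 = 3304.27
Services: -753.99 - 412.41 + 542.68 = -623.72
Primary income: 351.89 - 359.66 + 246.98 - 654.48 - 97.63 = -512.90
Secondary income: -193.59 + 144.55 + 193.25 = 144.21
Current account = 3304.27 + (-623.72) + (-512.90) + 144.21 = 2311.86
(Excluded from the current account — financial account: inward foreign direct investment in the manufacturing sector 1488.17, borrowing by resident firms from foreign banks 405.10, sale of domestic government bonds to non-residents 1024.03, foreign purchases of equities on the domestic stock exchange 1161.92; capital account: sale of embassy land to a foreign government 66.48.)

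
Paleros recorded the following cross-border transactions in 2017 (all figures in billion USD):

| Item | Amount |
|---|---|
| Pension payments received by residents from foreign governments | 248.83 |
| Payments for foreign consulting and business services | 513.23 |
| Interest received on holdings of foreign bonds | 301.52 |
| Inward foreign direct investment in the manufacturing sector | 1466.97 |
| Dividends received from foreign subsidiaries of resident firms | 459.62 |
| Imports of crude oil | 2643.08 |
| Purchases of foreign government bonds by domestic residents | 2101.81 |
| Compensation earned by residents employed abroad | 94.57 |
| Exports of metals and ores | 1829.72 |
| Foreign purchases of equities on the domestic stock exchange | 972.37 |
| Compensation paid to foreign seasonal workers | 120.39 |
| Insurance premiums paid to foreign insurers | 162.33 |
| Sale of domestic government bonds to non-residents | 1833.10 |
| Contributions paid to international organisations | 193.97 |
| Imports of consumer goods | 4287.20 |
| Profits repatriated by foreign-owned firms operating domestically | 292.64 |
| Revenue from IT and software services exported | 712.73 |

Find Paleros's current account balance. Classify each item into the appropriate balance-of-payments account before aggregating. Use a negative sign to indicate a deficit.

Goods: -2643.08 + 1829.72 - 4287.20 = -5100.56
Services: -162.33 + 712.73 - 513.23 = 37.17
Primary income: 301.52 - 120.39 - 292.64 + 459.62 + 94.57 = 442.68
Secondary income: 248.83 - 193.97 = 54.86
Current account = (-5100.56) + 37.17 + 442.68 + 54.86 = -4565.85
(Excluded from the current account — financial account: inward foreign direct investment in the manufacturing sector 1466.97, purchases of foreign government bonds by domestic residents 2101.81, foreign purchases of equities on the domestic stock exchange 972.37, sale of domestic government bonds to non-residents 1833.10.)

-4565.85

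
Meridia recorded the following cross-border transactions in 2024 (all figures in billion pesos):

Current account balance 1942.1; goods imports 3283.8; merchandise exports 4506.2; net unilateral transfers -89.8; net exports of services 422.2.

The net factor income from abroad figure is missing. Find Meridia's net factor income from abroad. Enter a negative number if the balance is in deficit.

Current account = goods balance + services balance + net primary income + net secondary income
Sum of the known components = 1554.8
Net factor income from abroad = CA - (known components) = 1942.1 - 1554.8 = 387.3

387.3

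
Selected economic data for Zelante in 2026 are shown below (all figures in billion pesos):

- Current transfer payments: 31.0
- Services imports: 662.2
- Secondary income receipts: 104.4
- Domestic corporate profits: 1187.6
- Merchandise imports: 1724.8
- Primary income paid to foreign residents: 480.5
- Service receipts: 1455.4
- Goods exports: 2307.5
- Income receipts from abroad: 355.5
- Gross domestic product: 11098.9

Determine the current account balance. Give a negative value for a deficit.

Goods balance = 2307.5 - 1724.8 = 582.7
Services balance = 1455.4 - 662.2 = 793.2
Trade balance (goods + services) = 582.7 + 793.2 = 1375.9
Net primary income = 355.5 - 480.5 = -125.0
Net secondary income = 104.4 - 31.0 = 73.4
Current account = 1375.9 + (-125.0) + 73.4 = 1324.3

1324.3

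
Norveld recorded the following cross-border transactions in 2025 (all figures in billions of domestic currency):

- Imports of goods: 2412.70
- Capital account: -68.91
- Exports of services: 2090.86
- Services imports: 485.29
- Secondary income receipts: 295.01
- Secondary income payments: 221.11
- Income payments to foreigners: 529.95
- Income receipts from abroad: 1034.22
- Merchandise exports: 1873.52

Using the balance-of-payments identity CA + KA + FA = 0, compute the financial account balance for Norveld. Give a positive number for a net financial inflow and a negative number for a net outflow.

-1575.65

Goods balance = 1873.52 - 2412.70 = -539.18
Services balance = 2090.86 - 485.29 = 1605.57
Trade balance (goods + services) = -539.18 + 1605.57 = 1066.39
Net primary income = 1034.22 - 529.95 = 504.27
Net secondary income = 295.01 - 221.11 = 73.90
Current account = 1066.39 + 504.27 + 73.90 = 1644.56
Financial account = -(1644.56 + (-68.91)) = -1575.65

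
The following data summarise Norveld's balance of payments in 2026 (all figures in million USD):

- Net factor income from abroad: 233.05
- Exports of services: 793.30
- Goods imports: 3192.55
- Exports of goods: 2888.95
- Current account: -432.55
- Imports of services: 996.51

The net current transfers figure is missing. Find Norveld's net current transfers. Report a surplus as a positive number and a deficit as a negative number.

Current account = goods balance + services balance + net primary income + net secondary income
Sum of the known components = -273.76
Net current transfers = CA - (known components) = -432.55 - (-273.76) = -158.79

-158.79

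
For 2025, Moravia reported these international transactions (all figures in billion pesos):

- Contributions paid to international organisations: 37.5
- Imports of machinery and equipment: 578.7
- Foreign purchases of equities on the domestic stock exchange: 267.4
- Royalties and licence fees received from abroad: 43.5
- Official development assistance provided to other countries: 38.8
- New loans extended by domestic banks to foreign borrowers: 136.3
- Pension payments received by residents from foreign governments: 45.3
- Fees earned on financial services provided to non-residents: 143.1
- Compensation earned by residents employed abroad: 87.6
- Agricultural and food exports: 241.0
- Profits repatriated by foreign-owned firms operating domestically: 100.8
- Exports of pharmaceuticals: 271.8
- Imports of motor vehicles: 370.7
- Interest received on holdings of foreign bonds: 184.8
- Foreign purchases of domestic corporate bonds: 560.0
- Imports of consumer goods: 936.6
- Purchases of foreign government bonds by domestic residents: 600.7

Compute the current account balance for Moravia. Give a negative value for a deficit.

Goods: -370.7 + 241.0 - 936.6 + 271.8 - 578.7 = -1373.2
Services: 43.5 + 143.1 = 186.6
Primary income: 184.8 - 100.8 + 87.6 = 171.6
Secondary income: -38.8 + 45.3 - 37.5 = -31.0
Current account = (-1373.2) + 186.6 + 171.6 + (-31.0) = -1046.0
(Excluded from the current account — financial account: foreign purchases of equities on the domestic stock exchange 267.4, new loans extended by domestic banks to foreign borrowers 136.3, foreign purchases of domestic corporate bonds 560.0, purchases of foreign government bonds by domestic residents 600.7.)

-1046.0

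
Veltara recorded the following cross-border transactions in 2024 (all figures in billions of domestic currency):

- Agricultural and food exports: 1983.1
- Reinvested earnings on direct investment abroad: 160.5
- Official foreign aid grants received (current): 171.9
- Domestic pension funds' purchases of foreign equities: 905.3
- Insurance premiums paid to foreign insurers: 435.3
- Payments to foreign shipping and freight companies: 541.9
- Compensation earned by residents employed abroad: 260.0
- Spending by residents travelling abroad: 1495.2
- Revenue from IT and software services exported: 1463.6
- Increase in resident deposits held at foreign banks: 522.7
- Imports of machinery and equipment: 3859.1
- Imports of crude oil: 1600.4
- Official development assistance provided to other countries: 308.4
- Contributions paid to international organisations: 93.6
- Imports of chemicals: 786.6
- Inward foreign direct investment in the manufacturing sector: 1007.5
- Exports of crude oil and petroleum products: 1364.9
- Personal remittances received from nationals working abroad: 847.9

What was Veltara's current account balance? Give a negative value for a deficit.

Goods: 1983.1 + 1364.9 - 1600.4 - 786.6 - 3859.1 = -2898.1
Services: -541.9 - 1495.2 - 435.3 + 1463.6 = -1008.8
Primary income: 260.0 + 160.5 = 420.5
Secondary income: -308.4 - 93.6 + 847.9 + 171.9 = 617.8
Current account = (-2898.1) + (-1008.8) + 420.5 + 617.8 = -2868.6
(Excluded from the current account — financial account: domestic pension funds' purchases of foreign equities 905.3, increase in resident deposits held at foreign banks 522.7, inward foreign direct investment in the manufacturing sector 1007.5.)

-2868.6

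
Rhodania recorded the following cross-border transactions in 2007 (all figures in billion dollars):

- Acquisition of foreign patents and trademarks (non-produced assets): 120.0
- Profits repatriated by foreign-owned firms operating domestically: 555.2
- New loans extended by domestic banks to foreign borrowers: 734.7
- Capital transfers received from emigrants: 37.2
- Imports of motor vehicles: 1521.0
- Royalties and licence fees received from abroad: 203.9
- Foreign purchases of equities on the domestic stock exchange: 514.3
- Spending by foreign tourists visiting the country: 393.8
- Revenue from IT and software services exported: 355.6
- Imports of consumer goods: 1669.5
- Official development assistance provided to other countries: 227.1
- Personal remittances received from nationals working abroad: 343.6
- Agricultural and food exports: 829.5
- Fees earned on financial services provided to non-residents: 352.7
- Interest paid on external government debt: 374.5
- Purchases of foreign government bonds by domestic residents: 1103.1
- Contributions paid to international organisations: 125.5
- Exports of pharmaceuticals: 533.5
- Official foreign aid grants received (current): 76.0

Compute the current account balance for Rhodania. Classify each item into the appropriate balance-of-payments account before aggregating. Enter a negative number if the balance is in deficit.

Goods: -1521.0 + 829.5 - 1669.5 + 533.5 = -1827.5
Services: 203.9 + 352.7 + 393.8 + 355.6 = 1306.0
Primary income: -555.2 - 374.5 = -929.7
Secondary income: -227.1 + 343.6 + 76.0 - 125.5 = 67.0
Current account = (-1827.5) + 1306.0 + (-929.7) + 67.0 = -1384.2
(Excluded from the current account — capital account: acquisition of foreign patents and trademarks (non-produced assets) 120.0, capital transfers received from emigrants 37.2; financial account: new loans extended by domestic banks to foreign borrowers 734.7, foreign purchases of equities on the domestic stock exchange 514.3, purchases of foreign government bonds by domestic residents 1103.1.)

-1384.2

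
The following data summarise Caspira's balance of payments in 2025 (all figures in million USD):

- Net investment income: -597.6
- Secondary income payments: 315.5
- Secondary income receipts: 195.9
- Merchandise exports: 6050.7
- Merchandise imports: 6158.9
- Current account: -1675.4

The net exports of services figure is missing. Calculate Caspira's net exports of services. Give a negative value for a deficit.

-850.0

Current account = goods balance + services balance + net primary income + net secondary income
Sum of the known components = -825.4
Net exports of services = CA - (known components) = -1675.4 - (-825.4) = -850.0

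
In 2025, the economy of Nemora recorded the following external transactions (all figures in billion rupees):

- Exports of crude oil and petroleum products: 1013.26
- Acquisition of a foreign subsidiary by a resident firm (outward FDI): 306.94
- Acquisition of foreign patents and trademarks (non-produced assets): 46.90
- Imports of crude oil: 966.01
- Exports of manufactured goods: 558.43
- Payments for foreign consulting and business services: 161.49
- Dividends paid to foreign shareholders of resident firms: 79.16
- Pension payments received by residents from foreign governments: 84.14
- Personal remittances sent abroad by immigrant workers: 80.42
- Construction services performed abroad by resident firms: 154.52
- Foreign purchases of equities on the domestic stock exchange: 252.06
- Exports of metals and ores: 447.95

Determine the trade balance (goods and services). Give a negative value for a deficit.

Goods: 558.43 + 447.95 - 966.01 + 1013.26 = 1053.63
Services: -161.49 + 154.52 = -6.97
Trade balance = 1053.63 + (-6.97) = 1046.66
(Excluded from the trade balance — financial account: acquisition of a foreign subsidiary by a resident firm (outward FDI) 306.94, foreign purchases of equities on the domestic stock exchange 252.06; capital account: acquisition of foreign patents and trademarks (non-produced assets) 46.90; primary income: dividends paid to foreign shareholders of resident firms 79.16; secondary income: pension payments received by residents from foreign governments 84.14, personal remittances sent abroad by immigrant workers 80.42.)

1046.66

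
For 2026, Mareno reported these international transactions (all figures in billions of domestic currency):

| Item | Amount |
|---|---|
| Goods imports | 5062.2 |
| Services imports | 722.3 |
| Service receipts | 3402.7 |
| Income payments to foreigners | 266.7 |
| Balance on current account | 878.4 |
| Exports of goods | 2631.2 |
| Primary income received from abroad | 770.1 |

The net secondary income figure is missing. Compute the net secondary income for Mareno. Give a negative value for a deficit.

Current account = goods balance + services balance + net primary income + net secondary income
Sum of the known components = 752.8
Net secondary income = CA - (known components) = 878.4 - 752.8 = 125.6

125.6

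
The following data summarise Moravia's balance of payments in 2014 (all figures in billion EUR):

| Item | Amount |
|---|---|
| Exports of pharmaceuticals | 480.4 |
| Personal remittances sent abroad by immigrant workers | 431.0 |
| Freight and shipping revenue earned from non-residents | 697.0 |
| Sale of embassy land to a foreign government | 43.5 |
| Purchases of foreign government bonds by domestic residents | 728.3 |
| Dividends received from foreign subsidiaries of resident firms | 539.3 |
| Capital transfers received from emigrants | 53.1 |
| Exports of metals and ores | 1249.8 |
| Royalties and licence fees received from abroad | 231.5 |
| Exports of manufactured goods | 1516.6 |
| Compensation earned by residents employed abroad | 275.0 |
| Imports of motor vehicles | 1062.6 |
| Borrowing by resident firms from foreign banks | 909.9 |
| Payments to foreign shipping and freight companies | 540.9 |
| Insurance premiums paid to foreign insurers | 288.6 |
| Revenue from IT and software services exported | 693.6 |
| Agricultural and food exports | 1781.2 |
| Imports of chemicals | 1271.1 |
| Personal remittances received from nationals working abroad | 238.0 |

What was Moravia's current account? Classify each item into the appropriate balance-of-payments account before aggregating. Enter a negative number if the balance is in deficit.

Goods: 1249.8 - 1062.6 + 1516.6 + 1781.2 - 1271.1 + 480.4 = 2694.3
Services: 697.0 + 693.6 + 231.5 - 288.6 - 540.9 = 792.6
Primary income: 539.3 + 275.0 = 814.3
Secondary income: 238.0 - 431.0 = -193.0
Current account = 2694.3 + 792.6 + 814.3 + (-193.0) = 4108.2
(Excluded from the current account — capital account: sale of embassy land to a foreign government 43.5, capital transfers received from emigrants 53.1; financial account: purchases of foreign government bonds by domestic residents 728.3, borrowing by resident firms from foreign banks 909.9.)

4108.2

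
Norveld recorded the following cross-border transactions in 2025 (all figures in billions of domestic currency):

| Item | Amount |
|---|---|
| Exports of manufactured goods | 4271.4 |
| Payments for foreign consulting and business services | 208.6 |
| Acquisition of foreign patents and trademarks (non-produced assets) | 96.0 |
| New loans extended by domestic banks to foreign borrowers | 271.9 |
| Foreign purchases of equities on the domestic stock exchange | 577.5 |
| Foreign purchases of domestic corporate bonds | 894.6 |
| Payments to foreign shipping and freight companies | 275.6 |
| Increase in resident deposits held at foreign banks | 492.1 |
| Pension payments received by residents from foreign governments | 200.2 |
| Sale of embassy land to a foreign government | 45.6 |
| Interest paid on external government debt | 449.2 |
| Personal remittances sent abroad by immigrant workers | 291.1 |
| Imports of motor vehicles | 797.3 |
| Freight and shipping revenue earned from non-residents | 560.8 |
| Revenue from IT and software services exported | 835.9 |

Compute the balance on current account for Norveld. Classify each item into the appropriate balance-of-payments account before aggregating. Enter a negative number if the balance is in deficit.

Goods: 4271.4 - 797.3 = 3474.1
Services: -208.6 + 835.9 - 275.6 + 560.8 = 912.5
Primary income: -449.2
Secondary income: -291.1 + 200.2 = -90.9
Current account = 3474.1 + 912.5 + (-449.2) + (-90.9) = 3846.5
(Excluded from the current account — capital account: acquisition of foreign patents and trademarks (non-produced assets) 96.0, sale of embassy land to a foreign government 45.6; financial account: new loans extended by domestic banks to foreign borrowers 271.9, foreign purchases of equities on the domestic stock exchange 577.5, foreign purchases of domestic corporate bonds 894.6, increase in resident deposits held at foreign banks 492.1.)

3846.5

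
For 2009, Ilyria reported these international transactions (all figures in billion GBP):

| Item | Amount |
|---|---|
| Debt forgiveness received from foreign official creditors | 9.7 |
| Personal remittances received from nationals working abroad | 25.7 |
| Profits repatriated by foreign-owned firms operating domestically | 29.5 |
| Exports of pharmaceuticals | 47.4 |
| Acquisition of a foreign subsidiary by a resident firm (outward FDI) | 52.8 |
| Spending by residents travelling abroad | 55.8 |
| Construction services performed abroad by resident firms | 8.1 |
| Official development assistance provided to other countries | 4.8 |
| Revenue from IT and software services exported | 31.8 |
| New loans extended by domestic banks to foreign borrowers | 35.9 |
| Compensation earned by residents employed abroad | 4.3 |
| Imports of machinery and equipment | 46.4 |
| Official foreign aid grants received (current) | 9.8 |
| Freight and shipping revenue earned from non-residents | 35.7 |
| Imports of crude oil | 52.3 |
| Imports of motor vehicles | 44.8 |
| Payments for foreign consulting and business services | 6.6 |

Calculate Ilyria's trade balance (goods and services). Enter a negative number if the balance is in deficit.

-82.9

Goods: -46.4 + 47.4 - 52.3 - 44.8 = -96.1
Services: 31.8 - 6.6 + 35.7 + 8.1 - 55.8 = 13.2
Trade balance = -96.1 + 13.2 = -82.9
(Excluded from the trade balance — capital account: debt forgiveness received from foreign official creditors 9.7; secondary income: personal remittances received from nationals working abroad 25.7, official development assistance provided to other countries 4.8, official foreign aid grants received (current) 9.8; primary income: profits repatriated by foreign-owned firms operating domestically 29.5, compensation earned by residents employed abroad 4.3; financial account: acquisition of a foreign subsidiary by a resident firm (outward FDI) 52.8, new loans extended by domestic banks to foreign borrowers 35.9.)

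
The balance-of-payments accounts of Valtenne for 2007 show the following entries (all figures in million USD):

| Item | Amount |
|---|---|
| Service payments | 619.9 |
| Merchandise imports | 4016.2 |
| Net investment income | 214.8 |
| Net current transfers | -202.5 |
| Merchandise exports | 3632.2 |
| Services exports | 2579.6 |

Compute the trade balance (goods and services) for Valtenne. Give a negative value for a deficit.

Goods balance = 3632.2 - 4016.2 = -384.0
Services balance = 2579.6 - 619.9 = 1959.7
Trade balance (goods + services) = -384.0 + 1959.7 = 1575.7

1575.7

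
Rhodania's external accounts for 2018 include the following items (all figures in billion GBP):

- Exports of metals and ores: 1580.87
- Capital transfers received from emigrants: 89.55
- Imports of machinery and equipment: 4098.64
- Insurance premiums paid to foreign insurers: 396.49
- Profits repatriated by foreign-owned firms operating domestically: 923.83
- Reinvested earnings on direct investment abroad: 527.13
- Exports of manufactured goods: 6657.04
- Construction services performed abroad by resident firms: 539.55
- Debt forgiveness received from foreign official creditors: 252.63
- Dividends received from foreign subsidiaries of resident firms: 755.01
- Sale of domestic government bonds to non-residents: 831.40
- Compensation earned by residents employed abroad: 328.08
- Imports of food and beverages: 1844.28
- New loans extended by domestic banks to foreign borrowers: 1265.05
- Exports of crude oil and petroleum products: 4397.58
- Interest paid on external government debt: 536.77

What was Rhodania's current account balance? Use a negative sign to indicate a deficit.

6985.25

Goods: -1844.28 + 1580.87 - 4098.64 + 6657.04 + 4397.58 = 6692.57
Services: 539.55 - 396.49 = 143.06
Primary income: 527.13 + 328.08 + 755.01 - 536.77 - 923.83 = 149.62
Current account = 6692.57 + 143.06 + 149.62 = 6985.25
(Excluded from the current account — capital account: capital transfers received from emigrants 89.55, debt forgiveness received from foreign official creditors 252.63; financial account: sale of domestic government bonds to non-residents 831.40, new loans extended by domestic banks to foreign borrowers 1265.05.)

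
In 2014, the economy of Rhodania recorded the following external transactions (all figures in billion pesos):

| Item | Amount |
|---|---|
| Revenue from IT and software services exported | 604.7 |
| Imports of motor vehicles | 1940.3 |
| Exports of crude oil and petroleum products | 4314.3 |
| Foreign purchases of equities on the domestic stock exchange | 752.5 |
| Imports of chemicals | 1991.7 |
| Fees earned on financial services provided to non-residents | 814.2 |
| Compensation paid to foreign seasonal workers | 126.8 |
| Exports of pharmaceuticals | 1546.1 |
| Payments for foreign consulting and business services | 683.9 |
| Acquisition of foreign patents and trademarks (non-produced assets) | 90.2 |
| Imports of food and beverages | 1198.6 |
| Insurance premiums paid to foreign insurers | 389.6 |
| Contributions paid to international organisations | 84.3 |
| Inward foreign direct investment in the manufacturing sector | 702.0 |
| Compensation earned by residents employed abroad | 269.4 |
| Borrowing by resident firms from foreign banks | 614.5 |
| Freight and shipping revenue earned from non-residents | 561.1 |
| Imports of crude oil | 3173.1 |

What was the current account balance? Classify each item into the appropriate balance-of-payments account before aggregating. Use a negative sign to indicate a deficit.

-1478.5

Goods: -1940.3 - 1991.7 - 3173.1 - 1198.6 + 1546.1 + 4314.3 = -2443.3
Services: -389.6 + 604.7 - 683.9 + 814.2 + 561.1 = 906.5
Primary income: 269.4 - 126.8 = 142.6
Secondary income: -84.3
Current account = (-2443.3) + 906.5 + 142.6 + (-84.3) = -1478.5
(Excluded from the current account — financial account: foreign purchases of equities on the domestic stock exchange 752.5, inward foreign direct investment in the manufacturing sector 702.0, borrowing by resident firms from foreign banks 614.5; capital account: acquisition of foreign patents and trademarks (non-produced assets) 90.2.)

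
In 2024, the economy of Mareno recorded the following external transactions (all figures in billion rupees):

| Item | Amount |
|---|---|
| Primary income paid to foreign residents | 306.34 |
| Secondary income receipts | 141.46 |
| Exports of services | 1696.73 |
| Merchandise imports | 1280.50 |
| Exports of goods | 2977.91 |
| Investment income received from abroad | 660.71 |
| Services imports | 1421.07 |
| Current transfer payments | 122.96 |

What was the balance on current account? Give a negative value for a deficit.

2345.94

Goods balance = 2977.91 - 1280.50 = 1697.41
Services balance = 1696.73 - 1421.07 = 275.66
Trade balance (goods + services) = 1697.41 + 275.66 = 1973.07
Net primary income = 660.71 - 306.34 = 354.37
Net secondary income = 141.46 - 122.96 = 18.50
Current account = 1973.07 + 354.37 + 18.50 = 2345.94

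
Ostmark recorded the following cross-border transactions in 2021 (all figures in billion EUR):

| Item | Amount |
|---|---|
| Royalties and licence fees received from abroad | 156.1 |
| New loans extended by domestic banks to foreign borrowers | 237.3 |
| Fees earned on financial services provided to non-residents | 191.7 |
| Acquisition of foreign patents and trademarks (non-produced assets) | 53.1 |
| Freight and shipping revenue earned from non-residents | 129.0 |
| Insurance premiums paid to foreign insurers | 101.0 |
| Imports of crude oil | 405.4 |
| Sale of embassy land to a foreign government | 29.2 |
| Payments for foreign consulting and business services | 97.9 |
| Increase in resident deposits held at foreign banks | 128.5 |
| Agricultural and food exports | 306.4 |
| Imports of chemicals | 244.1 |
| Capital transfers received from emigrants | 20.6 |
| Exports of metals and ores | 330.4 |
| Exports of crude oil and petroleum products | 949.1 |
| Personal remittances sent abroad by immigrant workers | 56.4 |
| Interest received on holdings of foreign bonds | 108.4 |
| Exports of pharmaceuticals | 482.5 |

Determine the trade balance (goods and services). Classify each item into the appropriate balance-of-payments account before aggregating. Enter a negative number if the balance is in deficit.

1696.8

Goods: 949.1 + 482.5 - 244.1 - 405.4 + 306.4 + 330.4 = 1418.9
Services: 129.0 + 156.1 + 191.7 - 101.0 - 97.9 = 277.9
Trade balance = 1418.9 + 277.9 = 1696.8
(Excluded from the trade balance — financial account: new loans extended by domestic banks to foreign borrowers 237.3, increase in resident deposits held at foreign banks 128.5; capital account: acquisition of foreign patents and trademarks (non-produced assets) 53.1, sale of embassy land to a foreign government 29.2, capital transfers received from emigrants 20.6; secondary income: personal remittances sent abroad by immigrant workers 56.4; primary income: interest received on holdings of foreign bonds 108.4.)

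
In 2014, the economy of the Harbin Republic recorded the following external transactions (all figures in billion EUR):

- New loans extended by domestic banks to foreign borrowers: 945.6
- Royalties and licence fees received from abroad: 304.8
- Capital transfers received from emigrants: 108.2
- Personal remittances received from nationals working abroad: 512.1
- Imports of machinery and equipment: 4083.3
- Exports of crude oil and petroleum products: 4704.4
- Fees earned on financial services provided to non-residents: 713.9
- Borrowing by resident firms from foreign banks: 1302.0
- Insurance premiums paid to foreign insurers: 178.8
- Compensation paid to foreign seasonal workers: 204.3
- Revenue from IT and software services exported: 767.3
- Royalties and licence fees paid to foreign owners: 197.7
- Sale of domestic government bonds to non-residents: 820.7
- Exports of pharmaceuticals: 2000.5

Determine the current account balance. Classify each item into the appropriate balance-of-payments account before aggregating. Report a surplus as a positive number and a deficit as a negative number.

Goods: 4704.4 - 4083.3 + 2000.5 = 2621.6
Services: -197.7 + 767.3 - 178.8 + 304.8 + 713.9 = 1409.5
Primary income: -204.3
Secondary income: 512.1
Current account = 2621.6 + 1409.5 + (-204.3) + 512.1 = 4338.9
(Excluded from the current account — financial account: new loans extended by domestic banks to foreign borrowers 945.6, borrowing by resident firms from foreign banks 1302.0, sale of domestic government bonds to non-residents 820.7; capital account: capital transfers received from emigrants 108.2.)

4338.9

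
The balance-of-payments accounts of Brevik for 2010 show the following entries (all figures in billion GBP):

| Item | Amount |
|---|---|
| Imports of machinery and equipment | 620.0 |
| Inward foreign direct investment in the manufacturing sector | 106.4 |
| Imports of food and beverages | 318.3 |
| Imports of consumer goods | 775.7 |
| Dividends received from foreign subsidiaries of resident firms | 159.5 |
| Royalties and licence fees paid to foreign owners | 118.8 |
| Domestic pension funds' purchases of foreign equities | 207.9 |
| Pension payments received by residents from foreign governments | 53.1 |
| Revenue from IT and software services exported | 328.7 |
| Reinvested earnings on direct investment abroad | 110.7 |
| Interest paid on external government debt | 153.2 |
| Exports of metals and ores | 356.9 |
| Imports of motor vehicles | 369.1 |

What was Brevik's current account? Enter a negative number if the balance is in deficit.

Goods: -620.0 - 369.1 - 318.3 - 775.7 + 356.9 = -1726.2
Services: -118.8 + 328.7 = 209.9
Primary income: 110.7 + 159.5 - 153.2 = 117.0
Secondary income: 53.1
Current account = (-1726.2) + 209.9 + 117.0 + 53.1 = -1346.2
(Excluded from the current account — financial account: inward foreign direct investment in the manufacturing sector 106.4, domestic pension funds' purchases of foreign equities 207.9.)

-1346.2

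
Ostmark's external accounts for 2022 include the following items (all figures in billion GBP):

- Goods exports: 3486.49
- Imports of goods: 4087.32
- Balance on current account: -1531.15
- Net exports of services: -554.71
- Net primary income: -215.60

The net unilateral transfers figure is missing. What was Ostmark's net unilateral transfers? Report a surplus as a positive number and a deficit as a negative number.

Current account = goods balance + services balance + net primary income + net secondary income
Sum of the known components = -1371.14
Net unilateral transfers = CA - (known components) = -1531.15 - (-1371.14) = -160.01

-160.01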